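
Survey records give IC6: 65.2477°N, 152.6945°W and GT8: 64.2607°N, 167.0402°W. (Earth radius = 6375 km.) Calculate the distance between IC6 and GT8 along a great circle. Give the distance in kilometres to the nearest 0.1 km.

688.0 km

Δφ = -0.9870°,  Δλ = -14.3457°
a = sin²(Δφ/2) + cos φ₁ cos φ₂ sin²(Δλ/2) = 0.002909
c = 2·arcsin(√a) = 0.107924 rad = 6.1836°
d = R·c = 6375 × 0.107924 = 688.0 km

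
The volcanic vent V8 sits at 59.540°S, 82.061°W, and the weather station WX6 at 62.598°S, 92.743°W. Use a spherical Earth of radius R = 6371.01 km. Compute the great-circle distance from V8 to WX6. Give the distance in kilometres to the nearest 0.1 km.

Δφ = -3.0580°,  Δλ = -10.6820°
a = sin²(Δφ/2) + cos φ₁ cos φ₂ sin²(Δλ/2) = 0.002733
c = 2·arcsin(√a) = 0.104613 rad = 5.9939°
d = R·c = 6371.01 × 0.104613 = 666.5 km

666.5 km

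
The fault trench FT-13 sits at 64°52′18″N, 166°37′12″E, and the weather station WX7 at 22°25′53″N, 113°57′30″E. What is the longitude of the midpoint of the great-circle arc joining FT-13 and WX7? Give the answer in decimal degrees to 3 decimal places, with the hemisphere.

FT-13: φ = +64.87167°, λ = +166.62000°
WX7: φ = +22.43139°, λ = +113.95833°
Bx = cos φ₂ cos Δλ = 0.560629,  By = cos φ₂ sin Δλ = -0.734911
φₘ = atan2(sin φ₁ + sin φ₂, √((cos φ₁ + Bx)² + By²)) = 46.31514°
λₘ = λ₁ + atan2(By, cos φ₁ + Bx) = 129.90101°

129.901°E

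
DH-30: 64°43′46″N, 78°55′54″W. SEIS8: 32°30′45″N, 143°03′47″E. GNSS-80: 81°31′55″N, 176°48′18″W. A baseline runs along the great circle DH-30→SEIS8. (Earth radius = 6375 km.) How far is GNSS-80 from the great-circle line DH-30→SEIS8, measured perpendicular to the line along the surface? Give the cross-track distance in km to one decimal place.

867.5 km

DH-30: φ = +64.72944°, λ = -78.93167°
SEIS8: φ = +32.51250°, λ = +143.06306°
GNSS-80: φ = +81.53194°, λ = -176.80500°
δ₁₃ = central angle DH-30→GNSS-80 = 0.482512 rad  (haversine)
θ₁₃ = bearing DH-30→GNSS-80 = 341.677°,  θ₁₂ = bearing DH-30→SEIS8 = 324.678°
dₓₜ = R·arcsin(sin δ₁₃ · sin(θ₁₃ − θ₁₂)) = 6375·arcsin(0.46401·sin(16.999°)) = 867.489 km
|dₓₜ| = 867.489 km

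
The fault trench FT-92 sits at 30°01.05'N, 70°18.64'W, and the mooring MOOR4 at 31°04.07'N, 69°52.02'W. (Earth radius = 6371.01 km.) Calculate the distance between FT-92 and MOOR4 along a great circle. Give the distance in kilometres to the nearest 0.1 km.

124.3 km

FT-92: φ = +30.01750°, λ = -70.31067°
MOOR4: φ = +31.06783°, λ = -69.86700°
Δφ = 1.0503°,  Δλ = 0.4437°
a = sin²(Δφ/2) + cos φ₁ cos φ₂ sin²(Δλ/2) = 0.000095
c = 2·arcsin(√a) = 0.019507 rad = 1.1177°
d = R·c = 6371.01 × 0.019507 = 124.3 km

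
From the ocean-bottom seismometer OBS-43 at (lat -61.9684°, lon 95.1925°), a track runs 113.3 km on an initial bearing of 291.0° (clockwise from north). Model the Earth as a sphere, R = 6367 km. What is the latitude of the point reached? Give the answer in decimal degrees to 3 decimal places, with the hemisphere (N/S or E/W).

δ = d/R = 113.3/6367 = 0.017795 rad
φ₂ = arcsin(sin φ₁ cos δ + cos φ₁ sin δ cos θ)
   = arcsin(-0.88269·0.99984 + 0.46996·0.01779·0.35837) = -61.58836°
λ₂ = λ₁ + atan2(sin θ sin δ cos φ₁, cos δ − sin φ₁ sin φ₂) = 93.19168°

61.588°S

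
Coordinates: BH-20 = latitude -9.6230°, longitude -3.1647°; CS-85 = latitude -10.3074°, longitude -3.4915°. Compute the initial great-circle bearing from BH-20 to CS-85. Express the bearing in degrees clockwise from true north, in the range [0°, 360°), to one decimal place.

Δλ = -0.3268°
y = sin Δλ · cos φ₂ = -0.005612
x = cos φ₁ sin φ₂ − sin φ₁ cos φ₂ cos Δλ = -0.011947
θ = atan2(y, x) = -154.8407° → 205.1593° (mod 360°)

205.2°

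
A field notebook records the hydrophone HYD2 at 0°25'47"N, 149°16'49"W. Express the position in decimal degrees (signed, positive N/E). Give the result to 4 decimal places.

+0.4297°, -149.2803°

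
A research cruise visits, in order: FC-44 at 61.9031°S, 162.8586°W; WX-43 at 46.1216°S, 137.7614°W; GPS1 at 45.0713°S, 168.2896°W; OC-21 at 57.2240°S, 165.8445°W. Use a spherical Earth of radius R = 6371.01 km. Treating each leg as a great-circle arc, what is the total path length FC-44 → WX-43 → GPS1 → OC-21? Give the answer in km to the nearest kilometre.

6097 km

FC-44→WX-43: c = 0.372318 rad, d = 2372.04 km
WX-43→GPS1: c = 0.370970 rad, d = 2363.45 km
GPS1→OC-21: c = 0.213752 rad, d = 1361.81 km
Total = 2372.04 + 2363.45 + 1361.81 = 6097.31 km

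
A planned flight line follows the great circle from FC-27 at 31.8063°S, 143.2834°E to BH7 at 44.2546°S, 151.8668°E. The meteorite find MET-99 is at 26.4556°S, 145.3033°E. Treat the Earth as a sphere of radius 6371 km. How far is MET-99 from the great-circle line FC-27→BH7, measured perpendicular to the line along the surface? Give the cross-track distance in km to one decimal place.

440.2 km

δ₁₃ = central angle FC-27→MET-99 = 0.098327 rad  (haversine)
θ₁₃ = bearing FC-27→MET-99 = 18.750°,  θ₁₂ = bearing FC-27→BH7 = 154.063°
dₓₜ = R·arcsin(sin δ₁₃ · sin(θ₁₃ − θ₁₂)) = 6371·arcsin(0.09817·sin(-135.313°)) = -440.177 km
|dₓₜ| = 440.177 km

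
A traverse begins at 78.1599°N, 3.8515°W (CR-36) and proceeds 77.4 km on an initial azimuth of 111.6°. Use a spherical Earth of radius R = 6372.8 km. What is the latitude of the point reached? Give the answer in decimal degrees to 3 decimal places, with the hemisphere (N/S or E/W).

77.887°N

δ = d/R = 77.4/6372.8 = 0.012145 rad
φ₂ = arcsin(sin φ₁ cos δ + cos φ₁ sin δ cos θ)
   = arcsin(0.97872·0.99993 + 0.20518·0.01215·-0.36812) = 77.88669°
λ₂ = λ₁ + atan2(sin θ sin δ cos φ₁, cos δ − sin φ₁ sin φ₂) = -0.76682°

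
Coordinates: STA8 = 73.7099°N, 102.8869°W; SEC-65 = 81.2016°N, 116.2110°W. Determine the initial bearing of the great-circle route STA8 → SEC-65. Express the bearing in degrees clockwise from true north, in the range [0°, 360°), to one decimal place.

345.3°

Δλ = -13.3241°
y = sin Δλ · cos φ₂ = -0.035251
x = cos φ₁ sin φ₂ − sin φ₁ cos φ₂ cos Δλ = 0.134335
θ = atan2(y, x) = -14.7034° → 345.2966° (mod 360°)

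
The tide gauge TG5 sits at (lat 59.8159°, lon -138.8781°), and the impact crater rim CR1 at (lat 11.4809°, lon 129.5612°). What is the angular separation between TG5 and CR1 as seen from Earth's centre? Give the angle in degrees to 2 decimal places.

80.87°

Δφ = -48.3350°,  Δλ = -91.5607°
a = sin²(Δφ/2) + cos φ₁ cos φ₂ sin²(Δλ/2) = 0.420683
c = 2·arcsin(√a) = 1.411489 rad = 80.8724°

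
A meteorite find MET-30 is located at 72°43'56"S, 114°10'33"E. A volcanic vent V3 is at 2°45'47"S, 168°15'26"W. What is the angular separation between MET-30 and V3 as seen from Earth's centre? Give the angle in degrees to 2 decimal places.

83.69°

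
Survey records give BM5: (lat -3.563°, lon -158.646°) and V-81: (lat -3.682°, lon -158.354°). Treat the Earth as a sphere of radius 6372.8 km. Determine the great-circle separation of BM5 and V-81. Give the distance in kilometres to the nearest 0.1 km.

Δφ = -0.1190°,  Δλ = 0.2920°
a = sin²(Δφ/2) + cos φ₁ cos φ₂ sin²(Δλ/2) = 0.000008
c = 2·arcsin(√a) = 0.005494 rad = 0.3148°
d = R·c = 6372.8 × 0.005494 = 35.0 km

35.0 km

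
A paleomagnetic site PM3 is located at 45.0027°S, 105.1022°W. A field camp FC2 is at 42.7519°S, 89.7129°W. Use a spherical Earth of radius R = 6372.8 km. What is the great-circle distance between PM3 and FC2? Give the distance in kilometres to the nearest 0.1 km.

1256.9 km

Δφ = 2.2508°,  Δλ = 15.3893°
a = sin²(Δφ/2) + cos φ₁ cos φ₂ sin²(Δλ/2) = 0.009694
c = 2·arcsin(√a) = 0.197234 rad = 11.3007°
d = R·c = 6372.8 × 0.197234 = 1256.9 km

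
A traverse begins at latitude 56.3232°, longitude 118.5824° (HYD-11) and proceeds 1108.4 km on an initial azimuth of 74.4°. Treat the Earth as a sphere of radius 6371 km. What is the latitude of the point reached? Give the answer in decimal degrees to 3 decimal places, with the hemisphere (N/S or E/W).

57.718°N

δ = d/R = 1108.4/6371 = 0.173976 rad
φ₂ = arcsin(sin φ₁ cos δ + cos φ₁ sin δ cos θ)
   = arcsin(0.83218·0.98490 + 0.55451·0.17310·0.26892) = 57.71790°
λ₂ = λ₁ + atan2(sin θ sin δ cos φ₁, cos δ − sin φ₁ sin φ₂) = 136.77207°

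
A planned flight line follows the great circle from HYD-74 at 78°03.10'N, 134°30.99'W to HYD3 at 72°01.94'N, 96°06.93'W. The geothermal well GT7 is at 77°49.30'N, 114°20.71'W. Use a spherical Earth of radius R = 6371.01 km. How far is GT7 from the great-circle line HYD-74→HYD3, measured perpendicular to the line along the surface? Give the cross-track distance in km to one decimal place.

147.7 km

HYD-74: φ = +78.05167°, λ = -134.51650°
HYD3: φ = +72.03233°, λ = -96.11550°
GT7: φ = +77.82167°, λ = -114.34517°
δ₁₃ = central angle HYD-74→GT7 = 0.073321 rad  (haversine)
θ₁₃ = bearing HYD-74→GT7 = 83.223°,  θ₁₂ = bearing HYD-74→HYD3 = 101.671°
dₓₜ = R·arcsin(sin δ₁₃ · sin(θ₁₃ − θ₁₂)) = 6371.01·arcsin(0.07326·sin(-18.448°)) = -147.698 km
|dₓₜ| = 147.698 km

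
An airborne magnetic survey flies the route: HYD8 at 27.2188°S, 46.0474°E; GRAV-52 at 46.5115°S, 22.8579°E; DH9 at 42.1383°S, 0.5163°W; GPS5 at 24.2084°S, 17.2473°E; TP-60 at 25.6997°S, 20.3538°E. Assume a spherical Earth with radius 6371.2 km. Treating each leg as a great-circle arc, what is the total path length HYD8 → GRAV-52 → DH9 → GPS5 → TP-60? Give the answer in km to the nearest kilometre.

HYD8→GRAV-52: c = 0.463713 rad, d = 2954.41 km
GRAV-52→DH9: c = 0.300435 rad, d = 1914.13 km
DH9→GPS5: c = 0.404779 rad, d = 2578.93 km
GPS5→TP-60: c = 0.055620 rad, d = 354.36 km
Total = 2954.41 + 1914.13 + 2578.93 + 354.36 = 7801.83 km

7802 km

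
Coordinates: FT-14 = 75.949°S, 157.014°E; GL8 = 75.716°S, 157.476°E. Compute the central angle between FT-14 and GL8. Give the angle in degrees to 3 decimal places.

0.259°

Δφ = 0.2330°,  Δλ = 0.4620°
a = sin²(Δφ/2) + cos φ₁ cos φ₂ sin²(Δλ/2) = 0.000005
c = 2·arcsin(√a) = 0.004520 rad = 0.2590°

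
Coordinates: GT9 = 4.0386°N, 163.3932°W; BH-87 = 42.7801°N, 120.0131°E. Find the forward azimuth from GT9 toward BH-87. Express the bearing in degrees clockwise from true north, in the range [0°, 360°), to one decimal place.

Δλ = -76.5937°
y = sin Δλ · cos φ₂ = -0.713966
x = cos φ₁ sin φ₂ − sin φ₁ cos φ₂ cos Δλ = 0.665515
θ = atan2(y, x) = -47.0115° → 312.9885° (mod 360°)

313.0°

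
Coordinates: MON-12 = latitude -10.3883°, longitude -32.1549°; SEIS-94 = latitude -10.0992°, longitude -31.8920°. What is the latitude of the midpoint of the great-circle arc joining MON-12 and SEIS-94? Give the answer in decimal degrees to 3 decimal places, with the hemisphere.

Bx = cos φ₂ cos Δλ = 0.984495,  By = cos φ₂ sin Δλ = 0.004517
φₘ = atan2(sin φ₁ + sin φ₂, √((cos φ₁ + Bx)² + By²)) = -10.24378°
λₘ = λ₁ + atan2(By, cos φ₁ + Bx) = -32.02339°

10.244°S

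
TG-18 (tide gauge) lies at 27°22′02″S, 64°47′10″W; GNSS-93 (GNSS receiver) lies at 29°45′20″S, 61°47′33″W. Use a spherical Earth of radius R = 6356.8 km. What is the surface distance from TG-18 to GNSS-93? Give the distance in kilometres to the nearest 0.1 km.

TG-18: φ = -27.36722°, λ = -64.78611°
GNSS-93: φ = -29.75556°, λ = -61.79250°
Δφ = -2.3883°,  Δλ = 2.9936°
a = sin²(Δφ/2) + cos φ₁ cos φ₂ sin²(Δλ/2) = 0.000960
c = 2·arcsin(√a) = 0.061990 rad = 3.5518°
d = R·c = 6356.8 × 0.061990 = 394.1 km

394.1 km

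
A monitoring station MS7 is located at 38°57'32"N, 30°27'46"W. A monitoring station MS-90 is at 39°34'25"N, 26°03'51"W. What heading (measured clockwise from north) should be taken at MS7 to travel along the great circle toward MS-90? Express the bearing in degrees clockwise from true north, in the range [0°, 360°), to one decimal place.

78.4°

MS7: φ = +38.95889°, λ = -30.46278°
MS-90: φ = +39.57361°, λ = -26.06417°
Δλ = 4.3986°
y = sin Δλ · cos φ₂ = 0.059117
x = cos φ₁ sin φ₂ − sin φ₁ cos φ₂ cos Δλ = 0.012156
θ = atan2(y, x) = 78.3802° → 78.3802° (mod 360°)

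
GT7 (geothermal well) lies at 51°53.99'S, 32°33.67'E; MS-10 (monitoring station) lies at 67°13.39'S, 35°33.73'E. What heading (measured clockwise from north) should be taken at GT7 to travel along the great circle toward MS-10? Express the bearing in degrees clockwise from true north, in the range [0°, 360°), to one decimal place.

175.6°

GT7: φ = -51.89983°, λ = +32.56117°
MS-10: φ = -67.22317°, λ = +35.56217°
Δλ = 3.0010°
y = sin Δλ · cos φ₂ = 0.020268
x = cos φ₁ sin φ₂ − sin φ₁ cos φ₂ cos Δλ = -0.264684
θ = atan2(y, x) = 175.6211° → 175.6211° (mod 360°)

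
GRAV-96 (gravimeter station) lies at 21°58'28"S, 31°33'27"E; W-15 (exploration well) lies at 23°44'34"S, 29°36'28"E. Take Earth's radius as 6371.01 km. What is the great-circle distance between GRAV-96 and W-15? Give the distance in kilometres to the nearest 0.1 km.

280.3 km

GRAV-96: φ = -21.97444°, λ = +31.55750°
W-15: φ = -23.74278°, λ = +29.60778°
Δφ = -1.7683°,  Δλ = -1.9497°
a = sin²(Δφ/2) + cos φ₁ cos φ₂ sin²(Δλ/2) = 0.000484
c = 2·arcsin(√a) = 0.043996 rad = 2.5208°
d = R·c = 6371.01 × 0.043996 = 280.3 km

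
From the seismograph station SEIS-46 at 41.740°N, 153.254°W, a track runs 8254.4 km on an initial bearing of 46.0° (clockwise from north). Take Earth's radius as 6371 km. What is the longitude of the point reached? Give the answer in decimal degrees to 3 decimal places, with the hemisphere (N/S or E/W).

43.962°W

δ = d/R = 8254.4/6371 = 1.295621 rad
φ₂ = arcsin(sin φ₁ cos δ + cos φ₁ sin δ cos θ)
   = arcsin(0.66575·0.27172 + 0.74617·0.96238·0.69466) = 42.82254°
λ₂ = λ₁ + atan2(sin θ sin δ cos φ₁, cos δ − sin φ₁ sin φ₂) = -43.96199°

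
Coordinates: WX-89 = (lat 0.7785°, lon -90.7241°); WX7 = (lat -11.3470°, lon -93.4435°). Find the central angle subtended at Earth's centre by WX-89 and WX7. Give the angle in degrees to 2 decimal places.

12.42°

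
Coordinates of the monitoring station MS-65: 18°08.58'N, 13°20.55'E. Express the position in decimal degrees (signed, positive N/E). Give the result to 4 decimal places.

+18.1430°, +13.3425°

lat: 18.1430° N → +18.1430°
lon: 13.3425° E → +13.3425°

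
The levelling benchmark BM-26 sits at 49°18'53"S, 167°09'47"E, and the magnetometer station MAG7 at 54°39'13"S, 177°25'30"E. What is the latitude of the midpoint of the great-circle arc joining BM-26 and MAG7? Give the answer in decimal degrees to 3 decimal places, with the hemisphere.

52.095°S

BM-26: φ = -49.31472°, λ = +167.16306°
MAG7: φ = -54.65361°, λ = +177.42500°
Bx = cos φ₂ cos Δλ = 0.569264,  By = cos φ₂ sin Δλ = 0.103062
φₘ = atan2(sin φ₁ + sin φ₂, √((cos φ₁ + Bx)² + By²)) = -52.09534°
λₘ = λ₁ + atan2(By, cos φ₁ + Bx) = 171.98719°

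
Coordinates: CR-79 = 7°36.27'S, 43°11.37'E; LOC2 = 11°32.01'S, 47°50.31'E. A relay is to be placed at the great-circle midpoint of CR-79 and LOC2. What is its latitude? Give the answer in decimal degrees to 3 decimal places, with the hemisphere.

CR-79: φ = -7.60450°, λ = +43.18950°
LOC2: φ = -11.53350°, λ = +47.83850°
Bx = cos φ₂ cos Δλ = 0.976584,  By = cos φ₂ sin Δλ = 0.079415
φₘ = atan2(sin φ₁ + sin φ₂, √((cos φ₁ + Bx)² + By²)) = -9.57673°
λₘ = λ₁ + atan2(By, cos φ₁ + Bx) = 45.50055°

9.577°S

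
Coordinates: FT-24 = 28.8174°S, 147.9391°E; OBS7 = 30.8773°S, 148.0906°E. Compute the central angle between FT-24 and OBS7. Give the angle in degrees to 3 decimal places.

2.064°

Δφ = -2.0599°,  Δλ = 0.1515°
a = sin²(Δφ/2) + cos φ₁ cos φ₂ sin²(Δλ/2) = 0.000324
c = 2·arcsin(√a) = 0.036025 rad = 2.0641°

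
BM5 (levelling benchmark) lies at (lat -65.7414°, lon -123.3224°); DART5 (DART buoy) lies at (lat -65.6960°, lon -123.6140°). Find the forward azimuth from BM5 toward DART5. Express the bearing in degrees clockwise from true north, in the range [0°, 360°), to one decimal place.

290.6°

Δλ = -0.2916°
y = sin Δλ · cos φ₂ = -0.002095
x = cos φ₁ sin φ₂ − sin φ₁ cos φ₂ cos Δλ = 0.000788
θ = atan2(y, x) = -69.3955° → 290.6045° (mod 360°)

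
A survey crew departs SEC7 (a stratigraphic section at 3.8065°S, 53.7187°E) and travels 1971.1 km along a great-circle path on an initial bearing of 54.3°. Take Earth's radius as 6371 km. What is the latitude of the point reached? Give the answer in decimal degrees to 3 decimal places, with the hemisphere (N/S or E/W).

6.549°N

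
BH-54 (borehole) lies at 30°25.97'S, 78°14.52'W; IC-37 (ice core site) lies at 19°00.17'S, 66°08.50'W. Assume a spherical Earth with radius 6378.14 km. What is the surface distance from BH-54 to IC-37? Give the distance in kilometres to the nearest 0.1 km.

BH-54: φ = -30.43283°, λ = -78.24200°
IC-37: φ = -19.00283°, λ = -66.14167°
Δφ = 11.4300°,  Δλ = 12.1003°
a = sin²(Δφ/2) + cos φ₁ cos φ₂ sin²(Δλ/2) = 0.018973
c = 2·arcsin(√a) = 0.276361 rad = 15.8343°
d = R·c = 6378.14 × 0.276361 = 1762.7 km

1762.7 km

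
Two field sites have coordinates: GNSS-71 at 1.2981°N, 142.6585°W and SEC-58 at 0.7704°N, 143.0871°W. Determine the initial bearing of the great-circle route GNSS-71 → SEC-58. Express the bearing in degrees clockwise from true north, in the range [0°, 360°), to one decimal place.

Δλ = -0.4286°
y = sin Δλ · cos φ₂ = -0.007480
x = cos φ₁ sin φ₂ − sin φ₁ cos φ₂ cos Δλ = -0.009209
θ = atan2(y, x) = -140.9168° → 219.0832° (mod 360°)

219.1°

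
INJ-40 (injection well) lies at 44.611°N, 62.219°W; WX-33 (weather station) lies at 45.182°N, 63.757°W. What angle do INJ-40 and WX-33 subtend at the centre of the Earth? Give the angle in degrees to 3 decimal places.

Δφ = 0.5710°,  Δλ = -1.5380°
a = sin²(Δφ/2) + cos φ₁ cos φ₂ sin²(Δλ/2) = 0.000115
c = 2·arcsin(√a) = 0.021468 rad = 1.2300°

1.230°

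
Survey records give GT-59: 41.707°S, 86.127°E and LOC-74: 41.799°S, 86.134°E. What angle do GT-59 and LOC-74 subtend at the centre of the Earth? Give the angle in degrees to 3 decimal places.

Δφ = -0.0920°,  Δλ = 0.0070°
a = sin²(Δφ/2) + cos φ₁ cos φ₂ sin²(Δλ/2) = 0.000001
c = 2·arcsin(√a) = 0.001608 rad = 0.0921°

0.092°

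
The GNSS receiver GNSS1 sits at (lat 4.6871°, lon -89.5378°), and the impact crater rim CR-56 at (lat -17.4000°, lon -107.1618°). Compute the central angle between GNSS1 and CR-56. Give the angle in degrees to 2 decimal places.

28.12°

Δφ = -22.0871°,  Δλ = -17.6240°
a = sin²(Δφ/2) + cos φ₁ cos φ₂ sin²(Δλ/2) = 0.059013
c = 2·arcsin(√a) = 0.490760 rad = 28.1185°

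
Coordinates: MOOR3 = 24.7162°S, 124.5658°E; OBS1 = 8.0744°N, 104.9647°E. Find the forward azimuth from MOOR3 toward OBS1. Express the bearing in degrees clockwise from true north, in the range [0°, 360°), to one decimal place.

Δλ = -19.6011°
y = sin Δλ · cos φ₂ = -0.332144
x = cos φ₁ sin φ₂ − sin φ₁ cos φ₂ cos Δλ = 0.517581
θ = atan2(y, x) = -32.6893° → 327.3107° (mod 360°)

327.3°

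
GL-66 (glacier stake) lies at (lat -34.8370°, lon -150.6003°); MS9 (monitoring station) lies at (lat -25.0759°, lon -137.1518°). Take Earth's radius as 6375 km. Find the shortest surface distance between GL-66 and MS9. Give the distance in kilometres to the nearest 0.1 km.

Δφ = 9.7611°,  Δλ = 13.4485°
a = sin²(Δφ/2) + cos φ₁ cos φ₂ sin²(Δλ/2) = 0.017431
c = 2·arcsin(√a) = 0.264825 rad = 15.1734°
d = R·c = 6375 × 0.264825 = 1688.3 km

1688.3 km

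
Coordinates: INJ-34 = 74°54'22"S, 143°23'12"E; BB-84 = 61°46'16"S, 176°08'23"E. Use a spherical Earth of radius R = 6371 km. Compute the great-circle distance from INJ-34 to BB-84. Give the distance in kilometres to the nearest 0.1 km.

INJ-34: φ = -74.90611°, λ = +143.38667°
BB-84: φ = -61.77111°, λ = +176.13972°
Δφ = 13.1350°,  Δλ = 32.7531°
a = sin²(Δφ/2) + cos φ₁ cos φ₂ sin²(Δλ/2) = 0.022873
c = 2·arcsin(√a) = 0.303639 rad = 17.3972°
d = R·c = 6371 × 0.303639 = 1934.5 km

1934.5 km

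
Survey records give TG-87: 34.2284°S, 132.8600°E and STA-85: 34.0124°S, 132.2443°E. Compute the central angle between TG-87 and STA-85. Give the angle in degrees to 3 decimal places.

0.554°

Δφ = 0.2160°,  Δλ = -0.6157°
a = sin²(Δφ/2) + cos φ₁ cos φ₂ sin²(Δλ/2) = 0.000023
c = 2·arcsin(√a) = 0.009662 rad = 0.5536°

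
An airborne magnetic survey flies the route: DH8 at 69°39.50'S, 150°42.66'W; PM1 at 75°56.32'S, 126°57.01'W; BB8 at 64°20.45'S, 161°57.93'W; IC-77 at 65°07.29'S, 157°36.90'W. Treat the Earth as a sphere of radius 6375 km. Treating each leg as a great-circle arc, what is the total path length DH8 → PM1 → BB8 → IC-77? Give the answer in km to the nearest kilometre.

DH8: φ = -69.65833°, λ = -150.71100°
PM1: φ = -75.93867°, λ = -126.95017°
BB8: φ = -64.34083°, λ = -161.96550°
IC-77: φ = -65.12150°, λ = -157.61500°
DH8→PM1: c = 0.162416 rad, d = 1035.40 km
PM1→BB8: c = 0.281858 rad, d = 1796.84 km
BB8→IC-77: c = 0.035150 rad, d = 224.08 km
Total = 1035.40 + 1796.84 + 224.08 = 3056.32 km

3056 km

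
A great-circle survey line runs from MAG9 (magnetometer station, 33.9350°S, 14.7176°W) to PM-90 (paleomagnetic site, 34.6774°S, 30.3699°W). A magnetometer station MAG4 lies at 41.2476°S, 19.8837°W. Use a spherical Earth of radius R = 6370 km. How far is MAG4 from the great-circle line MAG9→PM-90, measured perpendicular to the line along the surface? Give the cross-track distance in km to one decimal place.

758.3 km

δ₁₃ = central angle MAG9→MAG4 = 0.146195 rad  (haversine)
θ₁₃ = bearing MAG9→MAG4 = 207.693°,  θ₁₂ = bearing MAG9→PM-90 = 262.304°
dₓₜ = R·arcsin(sin δ₁₃ · sin(θ₁₃ − θ₁₂)) = 6370·arcsin(0.14568·sin(-54.611°)) = -758.292 km
|dₓₜ| = 758.292 km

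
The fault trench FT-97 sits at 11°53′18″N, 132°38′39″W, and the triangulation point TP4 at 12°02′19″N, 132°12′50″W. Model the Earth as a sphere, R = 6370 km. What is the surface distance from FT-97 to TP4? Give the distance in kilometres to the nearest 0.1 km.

49.7 km

FT-97: φ = +11.88833°, λ = -132.64417°
TP4: φ = +12.03861°, λ = -132.21389°
Δφ = 0.1503°,  Δλ = 0.4303°
a = sin²(Δφ/2) + cos φ₁ cos φ₂ sin²(Δλ/2) = 0.000015
c = 2·arcsin(√a) = 0.007801 rad = 0.4470°
d = R·c = 6370 × 0.007801 = 49.7 km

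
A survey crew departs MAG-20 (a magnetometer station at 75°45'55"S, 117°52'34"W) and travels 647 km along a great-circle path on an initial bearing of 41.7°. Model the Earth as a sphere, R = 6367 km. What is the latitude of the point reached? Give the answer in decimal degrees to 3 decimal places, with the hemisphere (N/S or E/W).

MAG-20: φ = -75.76528°, λ = -117.87611°
δ = d/R = 647/6367 = 0.101618 rad
φ₂ = arcsin(sin φ₁ cos δ + cos φ₁ sin δ cos θ)
   = arcsin(-0.96930·0.99484 + 0.24589·0.10144·0.74664) = -71.02700°
λ₂ = λ₁ + atan2(sin θ sin δ cos φ₁, cos δ − sin φ₁ sin φ₂) = -105.89662°

71.027°S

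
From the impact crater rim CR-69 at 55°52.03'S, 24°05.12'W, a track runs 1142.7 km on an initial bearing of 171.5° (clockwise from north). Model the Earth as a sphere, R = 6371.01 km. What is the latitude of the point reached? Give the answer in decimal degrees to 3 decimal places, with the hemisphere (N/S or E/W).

65.988°S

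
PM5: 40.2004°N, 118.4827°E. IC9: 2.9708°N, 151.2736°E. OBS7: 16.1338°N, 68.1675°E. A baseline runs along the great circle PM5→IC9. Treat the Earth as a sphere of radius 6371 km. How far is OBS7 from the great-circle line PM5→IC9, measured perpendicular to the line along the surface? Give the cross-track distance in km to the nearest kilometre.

δ₁₃ = central angle PM5→OBS7 = 0.865995 rad  (haversine)
θ₁₃ = bearing PM5→OBS7 = 256.046°,  θ₁₂ = bearing PM5→IC9 = 132.884°
dₓₜ = R·arcsin(sin δ₁₃ · sin(θ₁₃ − θ₁₂)) = 6371·arcsin(0.76174·sin(123.162°)) = 4405.374 km
|dₓₜ| = 4405.374 km

4405 km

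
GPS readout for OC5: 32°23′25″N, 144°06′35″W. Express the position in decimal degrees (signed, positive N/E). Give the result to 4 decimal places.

lat: 32.3903° N → +32.3903°
lon: 144.1097° W → -144.1097°

+32.3903°, -144.1097°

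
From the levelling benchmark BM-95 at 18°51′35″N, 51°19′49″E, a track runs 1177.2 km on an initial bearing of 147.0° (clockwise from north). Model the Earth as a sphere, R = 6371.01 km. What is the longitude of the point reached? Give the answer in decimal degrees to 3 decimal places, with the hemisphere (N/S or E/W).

57.160°E

BM-95: φ = +18.85972°, λ = +51.33028°
δ = d/R = 1177.2/6371.01 = 0.184774 rad
φ₂ = arcsin(sin φ₁ cos δ + cos φ₁ sin δ cos θ)
   = arcsin(0.32325·0.98298 + 0.94631·0.18372·-0.83867) = 9.90049°
λ₂ = λ₁ + atan2(sin θ sin δ cos φ₁, cos δ − sin φ₁ sin φ₂) = 57.16023°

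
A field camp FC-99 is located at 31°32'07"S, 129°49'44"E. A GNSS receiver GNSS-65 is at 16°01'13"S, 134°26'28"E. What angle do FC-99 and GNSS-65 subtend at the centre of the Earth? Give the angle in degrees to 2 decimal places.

FC-99: φ = -31.53528°, λ = +129.82889°
GNSS-65: φ = -16.02028°, λ = +134.44111°
Δφ = 15.5150°,  Δλ = 4.6122°
a = sin²(Δφ/2) + cos φ₁ cos φ₂ sin²(Δλ/2) = 0.019546
c = 2·arcsin(√a) = 0.280534 rad = 16.0734°

16.07°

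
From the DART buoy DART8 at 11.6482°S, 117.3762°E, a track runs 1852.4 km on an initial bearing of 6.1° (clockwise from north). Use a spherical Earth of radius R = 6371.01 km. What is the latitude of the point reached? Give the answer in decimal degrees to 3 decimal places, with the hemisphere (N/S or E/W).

4.919°N

δ = d/R = 1852.4/6371.01 = 0.290755 rad
φ₂ = arcsin(sin φ₁ cos δ + cos φ₁ sin δ cos θ)
   = arcsin(-0.20190·0.95803 + 0.97941·0.28668·0.99434) = 4.91938°
λ₂ = λ₁ + atan2(sin θ sin δ cos φ₁, cos δ − sin φ₁ sin φ₂) = 119.12834°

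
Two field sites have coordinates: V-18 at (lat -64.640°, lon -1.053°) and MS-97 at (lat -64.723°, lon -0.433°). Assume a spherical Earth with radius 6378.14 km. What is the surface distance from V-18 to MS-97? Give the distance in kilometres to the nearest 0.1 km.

Δφ = -0.0830°,  Δλ = 0.6200°
a = sin²(Δφ/2) + cos φ₁ cos φ₂ sin²(Δλ/2) = 0.000006
c = 2·arcsin(√a) = 0.004849 rad = 0.2778°
d = R·c = 6378.14 × 0.004849 = 30.9 km

30.9 km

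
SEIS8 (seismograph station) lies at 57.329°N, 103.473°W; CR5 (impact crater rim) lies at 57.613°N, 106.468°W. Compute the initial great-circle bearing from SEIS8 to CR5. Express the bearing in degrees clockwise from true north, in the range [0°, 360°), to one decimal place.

Δλ = -2.9950°
y = sin Δλ · cos φ₂ = -0.027986
x = cos φ₁ sin φ₂ − sin φ₁ cos φ₂ cos Δλ = 0.005573
θ = atan2(y, x) = -78.7386° → 281.2614° (mod 360°)

281.3°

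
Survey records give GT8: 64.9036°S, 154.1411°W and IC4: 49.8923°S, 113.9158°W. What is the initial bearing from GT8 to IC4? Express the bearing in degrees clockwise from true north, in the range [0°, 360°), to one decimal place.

73.8°

Δλ = 40.2253°
y = sin Δλ · cos φ₂ = 0.416038
x = cos φ₁ sin φ₂ − sin φ₁ cos φ₂ cos Δλ = 0.121040
θ = atan2(y, x) = 73.7785° → 73.7785° (mod 360°)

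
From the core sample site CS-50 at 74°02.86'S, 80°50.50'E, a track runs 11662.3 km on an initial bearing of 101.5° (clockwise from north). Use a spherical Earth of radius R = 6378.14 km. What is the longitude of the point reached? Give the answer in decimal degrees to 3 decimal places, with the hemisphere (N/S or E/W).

174.074°W

CS-50: φ = -74.04767°, λ = +80.84167°
δ = d/R = 11662.3/6378.14 = 1.828480 rad
φ₂ = arcsin(sin φ₁ cos δ + cos φ₁ sin δ cos θ)
   = arcsin(-0.96149·-0.25484 + 0.27484·0.96698·-0.19937) = 11.07202°
λ₂ = λ₁ + atan2(sin θ sin δ cos φ₁, cos δ − sin φ₁ sin φ₂) = -174.07371°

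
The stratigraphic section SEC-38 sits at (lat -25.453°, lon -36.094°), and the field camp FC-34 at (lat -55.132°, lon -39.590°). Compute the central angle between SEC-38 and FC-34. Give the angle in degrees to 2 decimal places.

29.79°

Δφ = -29.6790°,  Δλ = -3.4960°
a = sin²(Δφ/2) + cos φ₁ cos φ₂ sin²(Δλ/2) = 0.066074
c = 2·arcsin(√a) = 0.519933 rad = 29.7900°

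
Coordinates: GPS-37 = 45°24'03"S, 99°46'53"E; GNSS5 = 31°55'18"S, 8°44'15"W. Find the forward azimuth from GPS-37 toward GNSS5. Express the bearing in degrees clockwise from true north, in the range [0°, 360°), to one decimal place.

235.0°

GPS-37: φ = -45.40083°, λ = +99.78139°
GNSS5: φ = -31.92167°, λ = -8.73750°
Δλ = -108.5189°
y = sin Δλ · cos φ₂ = -0.804822
x = cos φ₁ sin φ₂ − sin φ₁ cos φ₂ cos Δλ = -0.563219
θ = atan2(y, x) = -124.9845° → 235.0155° (mod 360°)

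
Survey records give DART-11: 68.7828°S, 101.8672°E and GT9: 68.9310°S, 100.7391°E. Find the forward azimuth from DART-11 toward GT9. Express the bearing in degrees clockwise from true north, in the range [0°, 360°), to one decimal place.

Δλ = -1.1281°
y = sin Δλ · cos φ₂ = -0.007078
x = cos φ₁ sin φ₂ − sin φ₁ cos φ₂ cos Δλ = -0.002652
θ = atan2(y, x) = -110.5378° → 249.4622° (mod 360°)

249.5°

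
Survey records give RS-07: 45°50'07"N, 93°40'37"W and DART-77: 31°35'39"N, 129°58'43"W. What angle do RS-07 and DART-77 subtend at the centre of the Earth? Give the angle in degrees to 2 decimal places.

31.34°

RS-07: φ = +45.83528°, λ = -93.67694°
DART-77: φ = +31.59417°, λ = -129.97861°
Δφ = -14.2411°,  Δλ = -36.3017°
a = sin²(Δφ/2) + cos φ₁ cos φ₂ sin²(Δλ/2) = 0.072957
c = 2·arcsin(√a) = 0.547005 rad = 31.3411°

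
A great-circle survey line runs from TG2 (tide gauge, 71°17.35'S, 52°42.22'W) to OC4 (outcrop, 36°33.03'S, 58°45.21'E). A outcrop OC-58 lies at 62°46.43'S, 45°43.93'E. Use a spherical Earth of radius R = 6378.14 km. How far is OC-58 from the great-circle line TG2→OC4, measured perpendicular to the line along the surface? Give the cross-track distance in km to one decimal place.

TG2: φ = -71.28917°, λ = -52.70367°
OC4: φ = -36.55050°, λ = +58.75350°
OC-58: φ = -62.77383°, λ = +45.73217°
δ₁₃ = central angle TG2→OC-58 = 0.608193 rad  (haversine)
θ₁₃ = bearing TG2→OC-58 = 127.624°,  θ₁₂ = bearing TG2→OC4 = 122.120°
dₓₜ = R·arcsin(sin δ₁₃ · sin(θ₁₃ − θ₁₂)) = 6378.14·arcsin(0.57139·sin(5.504°)) = 349.721 km
|dₓₜ| = 349.721 km

349.7 km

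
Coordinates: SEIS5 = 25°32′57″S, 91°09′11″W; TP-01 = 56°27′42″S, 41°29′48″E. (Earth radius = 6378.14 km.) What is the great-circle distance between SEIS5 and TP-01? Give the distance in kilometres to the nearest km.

9880 km

SEIS5: φ = -25.54917°, λ = -91.15306°
TP-01: φ = -56.46167°, λ = +41.49667°
Δφ = -30.9125°,  Δλ = 132.6497°
a = sin²(Δφ/2) + cos φ₁ cos φ₂ sin²(Δλ/2) = 0.489118
c = 2·arcsin(√a) = 1.549031 rad = 88.7530°
d = R·c = 6378.14 × 1.549031 = 9879.9 km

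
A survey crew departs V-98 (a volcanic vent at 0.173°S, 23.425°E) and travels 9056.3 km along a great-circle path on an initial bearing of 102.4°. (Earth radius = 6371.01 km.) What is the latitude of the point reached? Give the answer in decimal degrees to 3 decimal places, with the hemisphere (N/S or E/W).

δ = d/R = 9056.3/6371.01 = 1.421486 rad
φ₂ = arcsin(sin φ₁ cos δ + cos φ₁ sin δ cos θ)
   = arcsin(-0.00302·0.14876 + 1.00000·0.98887·-0.21474) = -12.28616°
λ₂ = λ₁ + atan2(sin θ sin δ cos φ₁, cos δ − sin φ₁ sin φ₂) = 104.70613°

12.286°S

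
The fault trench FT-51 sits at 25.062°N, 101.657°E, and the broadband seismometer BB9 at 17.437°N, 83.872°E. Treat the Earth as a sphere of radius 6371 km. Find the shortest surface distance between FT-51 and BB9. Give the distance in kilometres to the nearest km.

Δφ = -7.6250°,  Δλ = -17.7850°
a = sin²(Δφ/2) + cos φ₁ cos φ₂ sin²(Δλ/2) = 0.025072
c = 2·arcsin(√a) = 0.318021 rad = 18.2213°
d = R·c = 6371 × 0.318021 = 2026.1 km

2026 km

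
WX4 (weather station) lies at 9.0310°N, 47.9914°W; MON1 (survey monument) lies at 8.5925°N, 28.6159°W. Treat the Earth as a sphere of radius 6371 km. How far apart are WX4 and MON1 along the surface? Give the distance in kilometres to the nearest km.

2129 km

Δφ = -0.4385°,  Δλ = 19.3755°
a = sin²(Δφ/2) + cos φ₁ cos φ₂ sin²(Δλ/2) = 0.027667
c = 2·arcsin(√a) = 0.334224 rad = 19.1496°
d = R·c = 6371 × 0.334224 = 2129.3 km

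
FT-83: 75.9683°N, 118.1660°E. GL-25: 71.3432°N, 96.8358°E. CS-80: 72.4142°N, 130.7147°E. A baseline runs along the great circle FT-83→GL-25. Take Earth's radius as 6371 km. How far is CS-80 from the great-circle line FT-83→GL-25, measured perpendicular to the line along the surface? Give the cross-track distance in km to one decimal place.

δ₁₃ = central angle FT-83→CS-80 = 0.085738 rad  (haversine)
θ₁₃ = bearing FT-83→CS-80 = 129.952°,  θ₁₂ = bearing FT-83→GL-25 = 242.966°
dₓₜ = R·arcsin(sin δ₁₃ · sin(θ₁₃ − θ₁₂)) = 6371·arcsin(0.08563·sin(-113.014°)) = -502.667 km
|dₓₜ| = 502.667 km

502.7 km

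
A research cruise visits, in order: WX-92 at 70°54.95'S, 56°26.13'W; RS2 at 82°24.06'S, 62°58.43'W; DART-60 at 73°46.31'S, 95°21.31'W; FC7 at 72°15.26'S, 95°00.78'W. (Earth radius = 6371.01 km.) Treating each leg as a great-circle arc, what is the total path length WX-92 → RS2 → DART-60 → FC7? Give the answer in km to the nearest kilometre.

2634 km

WX-92: φ = -70.91583°, λ = -56.43550°
RS2: φ = -82.40100°, λ = -62.97383°
DART-60: φ = -73.77183°, λ = -95.35517°
FC7: φ = -72.25433°, λ = -95.01300°
WX-92→RS2: c = 0.201861 rad, d = 1286.06 km
RS2→DART-60: c = 0.185015 rad, d = 1178.73 km
DART-60→FC7: c = 0.026543 rad, d = 169.10 km
Total = 1286.06 + 1178.73 + 169.10 = 2633.89 km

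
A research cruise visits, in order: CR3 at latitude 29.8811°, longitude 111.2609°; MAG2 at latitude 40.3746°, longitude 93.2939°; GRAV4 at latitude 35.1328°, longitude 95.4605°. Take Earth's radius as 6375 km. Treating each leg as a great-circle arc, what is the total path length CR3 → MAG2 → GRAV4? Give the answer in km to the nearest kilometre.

2616 km

CR3→MAG2: c = 0.314137 rad, d = 2002.62 km
MAG2→GRAV4: c = 0.096239 rad, d = 613.52 km
Total = 2002.62 + 613.52 = 2616.14 km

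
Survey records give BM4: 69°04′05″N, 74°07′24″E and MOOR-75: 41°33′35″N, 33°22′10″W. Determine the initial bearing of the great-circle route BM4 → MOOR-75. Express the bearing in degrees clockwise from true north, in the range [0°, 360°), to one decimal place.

BM4: φ = +69.06806°, λ = +74.12333°
MOOR-75: φ = +41.55972°, λ = -33.36944°
Δλ = -107.4928°
y = sin Δλ · cos φ₂ = -0.713661
x = cos φ₁ sin φ₂ − sin φ₁ cos φ₂ cos Δλ = 0.447080
θ = atan2(y, x) = -57.9345° → 302.0655° (mod 360°)

302.1°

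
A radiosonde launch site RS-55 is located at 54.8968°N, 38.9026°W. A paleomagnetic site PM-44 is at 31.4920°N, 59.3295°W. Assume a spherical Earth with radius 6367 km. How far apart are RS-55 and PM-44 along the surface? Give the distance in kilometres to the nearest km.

3058 km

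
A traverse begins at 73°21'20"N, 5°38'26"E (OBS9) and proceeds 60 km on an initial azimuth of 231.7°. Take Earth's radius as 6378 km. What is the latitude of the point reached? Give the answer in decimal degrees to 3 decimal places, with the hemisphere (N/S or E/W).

OBS9: φ = +73.35556°, λ = +5.64056°
δ = d/R = 60/6378 = 0.009407 rad
φ₂ = arcsin(sin φ₁ cos δ + cos φ₁ sin δ cos θ)
   = arcsin(0.95810·0.99996 + 0.28643·0.00941·-0.61978) = 73.01637°
λ₂ = λ₁ + atan2(sin θ sin δ cos φ₁, cos δ − sin φ₁ sin φ₂) = 4.19230°

73.016°N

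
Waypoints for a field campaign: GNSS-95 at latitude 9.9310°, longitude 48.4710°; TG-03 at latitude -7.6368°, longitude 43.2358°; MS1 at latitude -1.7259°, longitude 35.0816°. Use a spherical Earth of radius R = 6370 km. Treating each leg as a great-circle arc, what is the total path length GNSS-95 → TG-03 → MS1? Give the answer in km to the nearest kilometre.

3154 km

GNSS-95→TG-03: c = 0.319833 rad, d = 2037.34 km
TG-03→MS1: c = 0.175339 rad, d = 1116.91 km
Total = 2037.34 + 1116.91 = 3154.25 km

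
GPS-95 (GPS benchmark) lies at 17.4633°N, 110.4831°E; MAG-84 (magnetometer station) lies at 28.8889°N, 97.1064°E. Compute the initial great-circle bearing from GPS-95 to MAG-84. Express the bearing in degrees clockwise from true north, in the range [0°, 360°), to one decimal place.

315.4°

Δλ = -13.3767°
y = sin Δλ · cos φ₂ = -0.202562
x = cos φ₁ sin φ₂ − sin φ₁ cos φ₂ cos Δλ = 0.205224
θ = atan2(y, x) = -44.6261° → 315.3739° (mod 360°)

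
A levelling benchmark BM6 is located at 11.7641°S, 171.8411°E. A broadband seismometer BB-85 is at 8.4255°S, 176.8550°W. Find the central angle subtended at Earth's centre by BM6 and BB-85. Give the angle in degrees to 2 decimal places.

11.62°

Δφ = 3.3386°,  Δλ = 11.3039°
a = sin²(Δφ/2) + cos φ₁ cos φ₂ sin²(Δλ/2) = 0.010242
c = 2·arcsin(√a) = 0.202750 rad = 11.6167°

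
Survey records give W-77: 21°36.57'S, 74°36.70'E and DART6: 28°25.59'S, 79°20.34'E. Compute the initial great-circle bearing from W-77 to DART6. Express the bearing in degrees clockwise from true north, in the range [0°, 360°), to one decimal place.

148.8°

W-77: φ = -21.60950°, λ = +74.61167°
DART6: φ = -28.42650°, λ = +79.33900°
Δλ = 4.7273°
y = sin Δλ · cos φ₂ = 0.072477
x = cos φ₁ sin φ₂ − sin φ₁ cos φ₂ cos Δλ = -0.119800
θ = atan2(y, x) = 148.8268° → 148.8268° (mod 360°)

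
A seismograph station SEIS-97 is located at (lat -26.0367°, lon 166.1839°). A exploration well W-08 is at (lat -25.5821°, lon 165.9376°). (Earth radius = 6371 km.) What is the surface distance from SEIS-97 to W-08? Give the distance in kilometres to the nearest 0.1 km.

56.2 km

Δφ = 0.4546°,  Δλ = -0.2463°
a = sin²(Δφ/2) + cos φ₁ cos φ₂ sin²(Δλ/2) = 0.000019
c = 2·arcsin(√a) = 0.008828 rad = 0.5058°
d = R·c = 6371 × 0.008828 = 56.2 km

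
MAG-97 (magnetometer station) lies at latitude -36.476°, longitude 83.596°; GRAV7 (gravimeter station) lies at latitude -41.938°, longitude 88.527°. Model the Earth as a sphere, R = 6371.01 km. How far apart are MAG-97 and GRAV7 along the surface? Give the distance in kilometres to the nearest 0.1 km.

740.9 km

Δφ = -5.4620°,  Δλ = 4.9310°
a = sin²(Δφ/2) + cos φ₁ cos φ₂ sin²(Δλ/2) = 0.003377
c = 2·arcsin(√a) = 0.116292 rad = 6.6630°
d = R·c = 6371.01 × 0.116292 = 740.9 km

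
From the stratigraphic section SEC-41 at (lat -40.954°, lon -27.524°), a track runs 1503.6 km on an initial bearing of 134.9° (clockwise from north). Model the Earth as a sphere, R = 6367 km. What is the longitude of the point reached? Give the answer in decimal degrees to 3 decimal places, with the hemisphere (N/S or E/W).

12.696°W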